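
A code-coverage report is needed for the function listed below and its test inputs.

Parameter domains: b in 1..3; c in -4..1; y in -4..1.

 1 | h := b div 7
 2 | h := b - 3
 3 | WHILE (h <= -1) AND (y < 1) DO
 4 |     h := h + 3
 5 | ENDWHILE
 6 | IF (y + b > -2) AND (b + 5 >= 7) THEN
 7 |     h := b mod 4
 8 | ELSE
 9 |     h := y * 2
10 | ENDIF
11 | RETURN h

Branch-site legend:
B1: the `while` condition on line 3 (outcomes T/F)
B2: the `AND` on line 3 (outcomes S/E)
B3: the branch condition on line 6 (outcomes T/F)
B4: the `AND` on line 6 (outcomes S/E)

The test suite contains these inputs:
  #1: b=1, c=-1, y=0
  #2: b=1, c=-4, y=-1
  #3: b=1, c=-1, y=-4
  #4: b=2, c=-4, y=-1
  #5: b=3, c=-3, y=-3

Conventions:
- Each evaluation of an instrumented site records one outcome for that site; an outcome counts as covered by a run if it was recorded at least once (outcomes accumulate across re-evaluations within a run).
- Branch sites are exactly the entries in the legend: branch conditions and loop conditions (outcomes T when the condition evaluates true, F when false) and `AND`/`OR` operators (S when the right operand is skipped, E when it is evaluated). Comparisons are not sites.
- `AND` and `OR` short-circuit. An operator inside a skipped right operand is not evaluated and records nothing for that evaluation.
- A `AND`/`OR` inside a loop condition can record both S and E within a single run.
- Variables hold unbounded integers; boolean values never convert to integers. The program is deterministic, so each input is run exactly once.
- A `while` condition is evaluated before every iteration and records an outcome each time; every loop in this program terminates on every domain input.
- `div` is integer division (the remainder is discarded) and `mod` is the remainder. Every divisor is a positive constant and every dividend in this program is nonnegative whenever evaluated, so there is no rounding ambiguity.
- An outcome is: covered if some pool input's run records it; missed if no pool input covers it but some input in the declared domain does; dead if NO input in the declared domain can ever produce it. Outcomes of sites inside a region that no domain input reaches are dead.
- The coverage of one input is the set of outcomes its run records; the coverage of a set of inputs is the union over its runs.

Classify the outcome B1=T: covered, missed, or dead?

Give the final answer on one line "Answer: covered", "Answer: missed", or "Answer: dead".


B1=T is recorded by pool input(s) 1, 2, 3, 4 -> covered
Answer: covered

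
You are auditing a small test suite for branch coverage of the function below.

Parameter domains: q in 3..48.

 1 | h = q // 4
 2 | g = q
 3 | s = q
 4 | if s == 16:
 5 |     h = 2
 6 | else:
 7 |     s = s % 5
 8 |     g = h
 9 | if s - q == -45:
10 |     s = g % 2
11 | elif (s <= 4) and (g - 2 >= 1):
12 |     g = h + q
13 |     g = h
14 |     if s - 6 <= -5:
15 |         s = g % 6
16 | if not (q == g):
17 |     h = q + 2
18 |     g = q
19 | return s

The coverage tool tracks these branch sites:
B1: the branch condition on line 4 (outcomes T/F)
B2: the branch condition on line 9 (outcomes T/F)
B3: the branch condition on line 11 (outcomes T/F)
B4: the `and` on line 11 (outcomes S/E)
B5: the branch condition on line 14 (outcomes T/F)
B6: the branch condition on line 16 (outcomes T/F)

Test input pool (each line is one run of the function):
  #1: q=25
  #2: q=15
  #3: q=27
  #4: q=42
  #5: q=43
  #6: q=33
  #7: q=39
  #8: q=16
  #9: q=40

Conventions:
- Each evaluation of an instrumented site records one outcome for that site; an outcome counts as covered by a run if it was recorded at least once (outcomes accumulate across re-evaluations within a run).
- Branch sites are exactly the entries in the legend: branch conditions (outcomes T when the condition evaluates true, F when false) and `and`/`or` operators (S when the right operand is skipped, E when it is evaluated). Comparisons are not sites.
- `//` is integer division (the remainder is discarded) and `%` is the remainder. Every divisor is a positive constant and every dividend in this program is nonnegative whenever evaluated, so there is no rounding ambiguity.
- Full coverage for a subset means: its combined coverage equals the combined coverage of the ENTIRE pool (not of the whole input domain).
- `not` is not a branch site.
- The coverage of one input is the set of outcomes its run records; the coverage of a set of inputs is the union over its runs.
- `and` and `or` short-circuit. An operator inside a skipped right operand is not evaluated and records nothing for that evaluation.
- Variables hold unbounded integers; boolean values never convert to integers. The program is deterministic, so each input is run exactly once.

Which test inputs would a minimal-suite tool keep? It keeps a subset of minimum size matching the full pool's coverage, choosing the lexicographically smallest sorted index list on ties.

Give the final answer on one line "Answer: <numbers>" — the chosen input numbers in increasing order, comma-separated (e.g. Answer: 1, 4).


run #1 (q=25) records B1=F, B2=F, B3=T, B4=E, B5=T, B6=T
run #2 (q=15) records B1=F, B2=F, B3=T, B4=E, B5=T, B6=T
run #3 (q=27) records B1=F, B2=F, B3=T, B4=E, B5=F, B6=T
run #4 (q=42) records B1=F, B2=F, B3=T, B4=E, B5=F, B6=T
run #5 (q=43) records B1=F, B2=F, B3=T, B4=E, B5=F, B6=T
run #6 (q=33) records B1=F, B2=F, B3=T, B4=E, B5=F, B6=T
run #7 (q=39) records B1=F, B2=F, B3=T, B4=E, B5=F, B6=T
run #8 (q=16) records B1=T, B2=F, B3=F, B4=S, B6=F
run #9 (q=40) records B1=F, B2=F, B3=T, B4=E, B5=T, B6=T
the full pool covers 11 outcomes: B1=T, B1=F, B2=F, B3=T, B3=F, B4=S, B4=E, B5=T, B5=F, B6=T, B6=F
checked all size-1 subsets: none covers 11 outcomes (max 6/11)
checked all size-2 subsets: none covers 11 outcomes (max 10/11)
at size 3, {1, 3, 8} reaches all 11 outcomes; every lexicographically earlier size-3 subset fails
Answer: 1, 3, 8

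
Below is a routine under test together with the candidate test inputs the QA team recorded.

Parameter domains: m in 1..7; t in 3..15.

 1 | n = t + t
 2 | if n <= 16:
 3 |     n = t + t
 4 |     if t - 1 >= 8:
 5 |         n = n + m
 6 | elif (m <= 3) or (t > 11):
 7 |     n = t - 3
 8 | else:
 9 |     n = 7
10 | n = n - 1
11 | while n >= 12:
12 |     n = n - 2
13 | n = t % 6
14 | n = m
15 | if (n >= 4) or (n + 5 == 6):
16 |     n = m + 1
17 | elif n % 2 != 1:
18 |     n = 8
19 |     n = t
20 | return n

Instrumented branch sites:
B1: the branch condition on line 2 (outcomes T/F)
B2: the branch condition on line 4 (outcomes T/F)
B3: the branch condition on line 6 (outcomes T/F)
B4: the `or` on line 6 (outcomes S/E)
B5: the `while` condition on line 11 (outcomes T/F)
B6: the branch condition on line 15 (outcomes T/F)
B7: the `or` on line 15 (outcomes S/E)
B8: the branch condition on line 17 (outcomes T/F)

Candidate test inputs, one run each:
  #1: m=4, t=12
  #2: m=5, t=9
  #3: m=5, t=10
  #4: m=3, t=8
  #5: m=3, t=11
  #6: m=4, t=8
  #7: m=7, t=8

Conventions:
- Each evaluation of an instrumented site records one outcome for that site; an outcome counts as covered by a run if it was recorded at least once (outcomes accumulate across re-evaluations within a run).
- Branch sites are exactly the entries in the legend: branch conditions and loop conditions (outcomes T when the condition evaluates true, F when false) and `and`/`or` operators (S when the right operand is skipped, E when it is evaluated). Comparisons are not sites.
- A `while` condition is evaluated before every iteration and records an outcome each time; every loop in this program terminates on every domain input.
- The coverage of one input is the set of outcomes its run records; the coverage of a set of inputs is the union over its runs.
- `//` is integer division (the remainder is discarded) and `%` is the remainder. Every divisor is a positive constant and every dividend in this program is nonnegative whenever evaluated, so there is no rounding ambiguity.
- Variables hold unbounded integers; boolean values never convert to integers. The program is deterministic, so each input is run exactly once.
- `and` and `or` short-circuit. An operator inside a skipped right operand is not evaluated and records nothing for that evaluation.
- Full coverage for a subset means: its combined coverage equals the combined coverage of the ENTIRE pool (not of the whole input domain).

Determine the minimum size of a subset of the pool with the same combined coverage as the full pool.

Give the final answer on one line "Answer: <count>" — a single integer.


#1 (m=4, t=12) -> B1->F, B4->E, B3->T, B5->F, B7->S, B6->T; covered: B1=F, B3=T, B4=E, B5=F, B6=T, B7=S
#2 (m=5, t=9) -> B1->F, B4->E, B3->F, B5->F, B7->S, B6->T; covered: B1=F, B3=F, B4=E, B5=F, B6=T, B7=S
#3 (m=5, t=10) -> B1->F, B4->E, B3->F, B5->F, B7->S, B6->T; covered: B1=F, B3=F, B4=E, B5=F, B6=T, B7=S
#4 (m=3, t=8) -> B1->T, B2->F, B5->T, B5->T, B5->F, B7->E, B6->F, B8->F; covered: B1=T, B2=F, B5=T, B5=F, B6=F, B7=E, B8=F
#5 (m=3, t=11) -> B1->F, B4->S, B3->T, B5->F, B7->E, B6->F, B8->F; covered: B1=F, B3=T, B4=S, B5=F, B6=F, B7=E, B8=F
#6 (m=4, t=8) -> B1->T, B2->F, B5->T, B5->T, B5->F, B7->S, B6->T; covered: B1=T, B2=F, B5=T, B5=F, B6=T, B7=S
#7 (m=7, t=8) -> B1->T, B2->F, B5->T, B5->T, B5->F, B7->S, B6->T; covered: B1=T, B2=F, B5=T, B5=F, B6=T, B7=S
together the pool reaches 14 outcomes: B1=T, B1=F, B2=F, B3=T, B3=F, B4=S, B4=E, B5=T, B5=F, B6=T, B6=F, B7=S, B7=E, B8=F
every size-1 subset falls short of the 14 outcomes (best: 7/14)
every size-2 subset falls short of the 14 outcomes (best: 12/14)
size 3: inputs {2, 4, 5} cover all 14 outcomes, and no lexicographically smaller subset of this size does
Answer: 3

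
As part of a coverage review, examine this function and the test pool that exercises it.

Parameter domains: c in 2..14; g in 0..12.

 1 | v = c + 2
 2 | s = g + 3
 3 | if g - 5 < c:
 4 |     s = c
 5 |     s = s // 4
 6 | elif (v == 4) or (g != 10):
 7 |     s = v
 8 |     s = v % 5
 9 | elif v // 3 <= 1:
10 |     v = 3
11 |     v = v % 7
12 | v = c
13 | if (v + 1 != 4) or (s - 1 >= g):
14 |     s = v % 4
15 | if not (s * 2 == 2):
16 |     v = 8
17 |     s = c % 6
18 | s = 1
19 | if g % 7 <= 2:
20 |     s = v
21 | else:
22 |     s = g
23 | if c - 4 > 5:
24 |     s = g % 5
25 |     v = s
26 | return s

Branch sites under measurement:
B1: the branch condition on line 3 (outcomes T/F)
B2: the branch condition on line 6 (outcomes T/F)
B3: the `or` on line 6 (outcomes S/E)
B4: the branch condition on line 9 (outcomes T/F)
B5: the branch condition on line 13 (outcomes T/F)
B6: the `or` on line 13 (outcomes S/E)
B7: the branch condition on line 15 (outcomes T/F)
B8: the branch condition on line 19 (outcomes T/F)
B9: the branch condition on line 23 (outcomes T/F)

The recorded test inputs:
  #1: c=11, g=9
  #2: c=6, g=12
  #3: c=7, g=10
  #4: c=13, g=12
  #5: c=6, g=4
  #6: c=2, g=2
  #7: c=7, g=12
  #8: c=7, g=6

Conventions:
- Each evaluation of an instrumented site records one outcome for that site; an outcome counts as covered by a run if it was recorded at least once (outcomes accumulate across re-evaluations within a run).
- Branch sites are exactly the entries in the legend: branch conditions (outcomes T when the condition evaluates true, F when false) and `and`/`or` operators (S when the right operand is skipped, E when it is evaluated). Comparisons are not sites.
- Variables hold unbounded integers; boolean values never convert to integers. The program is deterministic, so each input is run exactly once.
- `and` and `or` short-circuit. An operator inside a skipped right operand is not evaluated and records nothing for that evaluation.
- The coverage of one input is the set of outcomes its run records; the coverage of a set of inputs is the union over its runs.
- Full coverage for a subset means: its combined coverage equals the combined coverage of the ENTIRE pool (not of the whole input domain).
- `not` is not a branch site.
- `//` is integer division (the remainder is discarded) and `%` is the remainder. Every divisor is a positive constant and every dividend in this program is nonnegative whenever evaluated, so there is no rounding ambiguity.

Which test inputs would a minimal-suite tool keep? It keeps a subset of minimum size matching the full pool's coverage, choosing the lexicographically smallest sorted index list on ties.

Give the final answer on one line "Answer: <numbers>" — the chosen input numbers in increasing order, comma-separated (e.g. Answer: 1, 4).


#1 (c=11, g=9) -> B1->T, B6->S, B5->T, B7->T, B8->T, B9->T; covered: B1=T, B5=T, B6=S, B7=T, B8=T, B9=T
#2 (c=6, g=12) -> B1->F, B3->E, B2->T, B6->S, B5->T, B7->T, B8->F, B9->F; covered: B1=F, B2=T, B3=E, B5=T, B6=S, B7=T, B8=F, B9=F
#3 (c=7, g=10) -> B1->T, B6->S, B5->T, B7->T, B8->F, B9->F; covered: B1=T, B5=T, B6=S, B7=T, B8=F, B9=F
#4 (c=13, g=12) -> B1->T, B6->S, B5->T, B7->F, B8->F, B9->T; covered: B1=T, B5=T, B6=S, B7=F, B8=F, B9=T
#5 (c=6, g=4) -> B1->T, B6->S, B5->T, B7->T, B8->F, B9->F; covered: B1=T, B5=T, B6=S, B7=T, B8=F, B9=F
#6 (c=2, g=2) -> B1->T, B6->S, B5->T, B7->T, B8->T, B9->F; covered: B1=T, B5=T, B6=S, B7=T, B8=T, B9=F
#7 (c=7, g=12) -> B1->F, B3->E, B2->T, B6->S, B5->T, B7->T, B8->F, B9->F; covered: B1=F, B2=T, B3=E, B5=T, B6=S, B7=T, B8=F, B9=F
#8 (c=7, g=6) -> B1->T, B6->S, B5->T, B7->T, B8->F, B9->F; covered: B1=T, B5=T, B6=S, B7=T, B8=F, B9=F
the full pool covers 12 outcomes: B1=T, B1=F, B2=T, B3=E, B5=T, B6=S, B7=T, B7=F, B8=T, B8=F, B9=T, B9=F
every size-1 subset falls short of the 12 outcomes (best: 8/12)
every size-2 subset falls short of the 12 outcomes (best: 11/12)
the canonical winner is {1, 2, 4}: size 3, full 12-outcome coverage, earliest index list among size-3 covers
Answer: 1, 2, 4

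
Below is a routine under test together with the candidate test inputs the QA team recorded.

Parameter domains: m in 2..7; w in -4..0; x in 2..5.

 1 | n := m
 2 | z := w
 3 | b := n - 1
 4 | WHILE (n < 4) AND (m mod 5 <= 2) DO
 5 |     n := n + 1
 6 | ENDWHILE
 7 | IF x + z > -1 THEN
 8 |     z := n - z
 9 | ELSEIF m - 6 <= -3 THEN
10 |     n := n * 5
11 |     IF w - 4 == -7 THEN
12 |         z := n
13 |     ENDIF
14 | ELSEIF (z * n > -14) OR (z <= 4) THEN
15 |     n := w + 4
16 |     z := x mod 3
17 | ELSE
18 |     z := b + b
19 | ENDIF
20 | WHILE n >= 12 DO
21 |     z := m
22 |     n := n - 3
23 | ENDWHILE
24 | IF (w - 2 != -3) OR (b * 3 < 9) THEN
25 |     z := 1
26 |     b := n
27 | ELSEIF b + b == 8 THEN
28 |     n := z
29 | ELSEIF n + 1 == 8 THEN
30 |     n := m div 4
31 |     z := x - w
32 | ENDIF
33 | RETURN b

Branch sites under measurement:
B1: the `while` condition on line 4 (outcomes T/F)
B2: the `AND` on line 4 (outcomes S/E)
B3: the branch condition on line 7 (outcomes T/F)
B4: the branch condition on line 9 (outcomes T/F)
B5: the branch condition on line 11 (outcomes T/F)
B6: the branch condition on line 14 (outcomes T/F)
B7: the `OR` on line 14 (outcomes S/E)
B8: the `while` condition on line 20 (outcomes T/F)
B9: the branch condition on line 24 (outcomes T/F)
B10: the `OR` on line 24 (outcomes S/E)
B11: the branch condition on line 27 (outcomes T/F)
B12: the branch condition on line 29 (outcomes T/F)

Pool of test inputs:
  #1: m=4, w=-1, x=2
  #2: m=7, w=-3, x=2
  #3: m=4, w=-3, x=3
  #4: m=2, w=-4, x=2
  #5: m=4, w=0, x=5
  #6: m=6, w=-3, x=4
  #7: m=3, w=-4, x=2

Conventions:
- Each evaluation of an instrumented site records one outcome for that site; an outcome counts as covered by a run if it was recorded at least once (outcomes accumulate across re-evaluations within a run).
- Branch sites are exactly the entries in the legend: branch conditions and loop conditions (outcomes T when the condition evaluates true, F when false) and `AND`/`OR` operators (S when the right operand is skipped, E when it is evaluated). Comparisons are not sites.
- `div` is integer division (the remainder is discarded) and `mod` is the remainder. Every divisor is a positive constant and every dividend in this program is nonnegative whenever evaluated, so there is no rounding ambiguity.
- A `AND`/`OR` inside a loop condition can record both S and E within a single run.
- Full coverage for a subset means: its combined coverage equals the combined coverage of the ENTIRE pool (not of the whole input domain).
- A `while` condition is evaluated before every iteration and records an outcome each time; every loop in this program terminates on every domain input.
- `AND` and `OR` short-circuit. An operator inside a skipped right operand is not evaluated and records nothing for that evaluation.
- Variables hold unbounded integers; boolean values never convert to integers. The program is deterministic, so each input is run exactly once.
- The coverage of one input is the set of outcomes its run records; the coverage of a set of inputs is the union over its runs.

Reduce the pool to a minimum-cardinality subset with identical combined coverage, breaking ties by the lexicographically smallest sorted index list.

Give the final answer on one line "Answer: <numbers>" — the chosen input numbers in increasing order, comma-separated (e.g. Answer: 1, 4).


#1 (m=4, w=-1, x=2) -> B2->S, B1->F, B3->T, B8->F, B10->E, B9->F, B11->F, B12->F; covered: B1=F, B2=S, B3=T, B8=F, B9=F, B10=E, B11=F, B12=F
#2 (m=7, w=-3, x=2) -> B2->S, B1->F, B3->F, B4->F, B7->E, B6->T, B8->F, B10->S, B9->T; covered: B1=F, B2=S, B3=F, B4=F, B6=T, B7=E, B8=F, B9=T, B10=S
#3 (m=4, w=-3, x=3) -> B2->S, B1->F, B3->T, B8->F, B10->S, B9->T; covered: B1=F, B2=S, B3=T, B8=F, B9=T, B10=S
#4 (m=2, w=-4, x=2) -> B2->E, B1->T, B2->E, B1->T, B2->S, B1->F, B3->F, B4->T, B5->F, B8->T, B8->T, B8->T, B8->F, B10->S, ...; covered: B1=T, B1=F, B2=S, B2=E, B3=F, B4=T, B5=F, B8=T, B8=F, B9=T, B10=S
#5 (m=4, w=0, x=5) -> B2->S, B1->F, B3->T, B8->F, B10->S, B9->T; covered: B1=F, B2=S, B3=T, B8=F, B9=T, B10=S
#6 (m=6, w=-3, x=4) -> B2->S, B1->F, B3->T, B8->F, B10->S, B9->T; covered: B1=F, B2=S, B3=T, B8=F, B9=T, B10=S
#7 (m=3, w=-4, x=2) -> B2->E, B1->F, B3->F, B4->T, B5->F, B8->T, B8->T, B8->F, B10->S, B9->T; covered: B1=F, B2=E, B3=F, B4=T, B5=F, B8=T, B8=F, B9=T, B10=S
the full pool covers 19 outcomes: B1=T, B1=F, B2=S, B2=E, B3=T, B3=F, B4=T, B4=F, B5=F, B6=T, B7=E, B8=T, B8=F, B9=T, B9=F, B10=S, B10=E, B11=F, B12=F
no size-1 subset reaches all 19 outcomes (best union: 11/19)
no size-2 subset reaches all 19 outcomes (best union: 16/19)
the canonical winner is {1, 2, 4}: size 3, full 19-outcome coverage, earliest index list among size-3 covers
Answer: 1, 2, 4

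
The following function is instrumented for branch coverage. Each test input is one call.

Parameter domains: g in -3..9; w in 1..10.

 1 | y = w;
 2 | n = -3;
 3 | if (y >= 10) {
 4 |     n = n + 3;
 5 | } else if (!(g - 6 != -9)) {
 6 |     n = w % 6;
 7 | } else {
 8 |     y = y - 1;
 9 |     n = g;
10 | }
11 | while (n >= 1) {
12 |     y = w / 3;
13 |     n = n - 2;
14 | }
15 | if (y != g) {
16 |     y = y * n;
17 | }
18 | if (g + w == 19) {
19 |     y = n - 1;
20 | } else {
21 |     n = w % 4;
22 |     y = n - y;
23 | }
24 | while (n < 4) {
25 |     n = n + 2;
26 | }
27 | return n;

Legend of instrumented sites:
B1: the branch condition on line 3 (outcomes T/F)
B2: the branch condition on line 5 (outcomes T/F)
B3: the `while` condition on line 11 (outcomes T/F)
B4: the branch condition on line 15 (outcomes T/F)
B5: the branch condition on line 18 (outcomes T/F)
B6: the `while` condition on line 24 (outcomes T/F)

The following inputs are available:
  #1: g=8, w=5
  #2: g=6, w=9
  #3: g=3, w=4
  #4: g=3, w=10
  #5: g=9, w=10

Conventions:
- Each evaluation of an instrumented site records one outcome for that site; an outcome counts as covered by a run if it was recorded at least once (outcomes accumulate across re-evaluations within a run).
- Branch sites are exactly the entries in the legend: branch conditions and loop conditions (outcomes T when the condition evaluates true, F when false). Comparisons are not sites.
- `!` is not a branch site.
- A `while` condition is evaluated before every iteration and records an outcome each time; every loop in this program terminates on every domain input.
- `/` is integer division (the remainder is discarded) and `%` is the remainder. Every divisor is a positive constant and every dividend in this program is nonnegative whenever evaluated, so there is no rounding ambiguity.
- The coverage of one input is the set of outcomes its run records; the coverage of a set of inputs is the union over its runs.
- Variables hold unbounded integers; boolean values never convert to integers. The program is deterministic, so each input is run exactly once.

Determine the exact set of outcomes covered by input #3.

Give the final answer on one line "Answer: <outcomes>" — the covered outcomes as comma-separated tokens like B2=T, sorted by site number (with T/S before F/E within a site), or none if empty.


Simulating input #3 (g=3, w=4) step by step:
  B1->F, B2->F, B3->T, B3->T, B3->F, B4->T, B5->F, B6->T, B6->T, B6->F
distinct outcomes covered: B1=F, B2=F, B3=T, B3=F, B4=T, B5=F, B6=T, B6=F
Answer: B1=F, B2=F, B3=T, B3=F, B4=T, B5=F, B6=T, B6=F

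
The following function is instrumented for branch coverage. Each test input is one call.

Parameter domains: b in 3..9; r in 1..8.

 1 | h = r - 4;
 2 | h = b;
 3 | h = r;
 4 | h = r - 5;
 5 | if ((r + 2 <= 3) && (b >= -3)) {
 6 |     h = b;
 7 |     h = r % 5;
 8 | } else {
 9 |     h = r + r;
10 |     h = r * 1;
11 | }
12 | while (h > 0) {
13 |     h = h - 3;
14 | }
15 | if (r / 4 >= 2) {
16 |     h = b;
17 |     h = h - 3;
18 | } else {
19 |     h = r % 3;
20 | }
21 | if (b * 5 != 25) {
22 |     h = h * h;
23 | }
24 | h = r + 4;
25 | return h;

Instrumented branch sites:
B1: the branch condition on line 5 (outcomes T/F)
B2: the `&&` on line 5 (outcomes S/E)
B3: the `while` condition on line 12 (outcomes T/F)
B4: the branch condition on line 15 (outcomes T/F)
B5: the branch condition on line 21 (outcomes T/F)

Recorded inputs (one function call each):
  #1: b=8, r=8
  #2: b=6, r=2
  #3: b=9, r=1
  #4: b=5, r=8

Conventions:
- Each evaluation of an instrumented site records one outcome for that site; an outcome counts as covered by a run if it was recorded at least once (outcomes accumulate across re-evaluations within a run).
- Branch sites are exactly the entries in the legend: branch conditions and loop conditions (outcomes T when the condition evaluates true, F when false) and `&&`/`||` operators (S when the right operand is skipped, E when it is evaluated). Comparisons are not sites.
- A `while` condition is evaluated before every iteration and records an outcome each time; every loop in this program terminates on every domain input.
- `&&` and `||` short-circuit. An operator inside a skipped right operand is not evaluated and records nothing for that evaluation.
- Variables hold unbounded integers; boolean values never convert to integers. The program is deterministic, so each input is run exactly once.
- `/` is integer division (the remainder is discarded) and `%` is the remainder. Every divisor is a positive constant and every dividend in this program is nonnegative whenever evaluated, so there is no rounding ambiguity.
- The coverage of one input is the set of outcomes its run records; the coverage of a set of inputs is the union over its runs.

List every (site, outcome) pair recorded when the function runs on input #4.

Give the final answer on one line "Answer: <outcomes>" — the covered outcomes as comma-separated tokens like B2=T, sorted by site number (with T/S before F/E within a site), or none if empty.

Tracing the run of input #4 (b=5, r=8):
  B2->S, B1->F, B3->T, B3->T, B3->T, B3->F, B4->T, B5->F
collecting distinct outcomes: B1=F, B2=S, B3=T, B3=F, B4=T, B5=F

Answer: B1=F, B2=S, B3=T, B3=F, B4=T, B5=F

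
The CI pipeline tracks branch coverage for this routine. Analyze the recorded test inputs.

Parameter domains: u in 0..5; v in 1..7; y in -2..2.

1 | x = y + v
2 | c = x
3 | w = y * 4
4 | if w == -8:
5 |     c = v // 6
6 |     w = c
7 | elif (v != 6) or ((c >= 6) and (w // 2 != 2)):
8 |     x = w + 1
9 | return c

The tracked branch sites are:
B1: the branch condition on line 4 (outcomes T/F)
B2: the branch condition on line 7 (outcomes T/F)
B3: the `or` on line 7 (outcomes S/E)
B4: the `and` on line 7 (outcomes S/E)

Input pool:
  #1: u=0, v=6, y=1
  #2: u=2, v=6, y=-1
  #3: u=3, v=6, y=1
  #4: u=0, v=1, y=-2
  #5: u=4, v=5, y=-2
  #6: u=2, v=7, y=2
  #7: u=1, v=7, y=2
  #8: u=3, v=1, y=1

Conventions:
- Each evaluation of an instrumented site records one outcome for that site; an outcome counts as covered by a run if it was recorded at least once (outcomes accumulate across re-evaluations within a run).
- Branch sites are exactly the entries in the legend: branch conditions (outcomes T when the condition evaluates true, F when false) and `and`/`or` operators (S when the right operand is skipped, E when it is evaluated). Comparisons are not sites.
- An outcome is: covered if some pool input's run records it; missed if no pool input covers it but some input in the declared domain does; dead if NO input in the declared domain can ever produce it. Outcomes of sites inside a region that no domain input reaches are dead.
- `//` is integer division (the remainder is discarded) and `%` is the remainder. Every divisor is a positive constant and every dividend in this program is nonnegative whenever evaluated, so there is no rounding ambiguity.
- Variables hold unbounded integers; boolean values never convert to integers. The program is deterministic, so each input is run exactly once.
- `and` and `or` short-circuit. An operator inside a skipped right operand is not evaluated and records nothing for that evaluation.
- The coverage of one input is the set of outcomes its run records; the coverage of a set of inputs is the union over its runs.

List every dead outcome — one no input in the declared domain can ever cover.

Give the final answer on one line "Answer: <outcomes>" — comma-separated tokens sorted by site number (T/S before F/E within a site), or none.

sweeping the full domain (210 inputs) for each outcome:
  reachable outcomes have witnesses, e.g. B1=T (e.g. u=0, v=1, y=-2), B1=F (e.g. u=0, v=1, y=-1), B2=T (e.g. u=0, v=1, y=-1), B2=F (e.g. u=0, v=6, y=-1)

Answer: none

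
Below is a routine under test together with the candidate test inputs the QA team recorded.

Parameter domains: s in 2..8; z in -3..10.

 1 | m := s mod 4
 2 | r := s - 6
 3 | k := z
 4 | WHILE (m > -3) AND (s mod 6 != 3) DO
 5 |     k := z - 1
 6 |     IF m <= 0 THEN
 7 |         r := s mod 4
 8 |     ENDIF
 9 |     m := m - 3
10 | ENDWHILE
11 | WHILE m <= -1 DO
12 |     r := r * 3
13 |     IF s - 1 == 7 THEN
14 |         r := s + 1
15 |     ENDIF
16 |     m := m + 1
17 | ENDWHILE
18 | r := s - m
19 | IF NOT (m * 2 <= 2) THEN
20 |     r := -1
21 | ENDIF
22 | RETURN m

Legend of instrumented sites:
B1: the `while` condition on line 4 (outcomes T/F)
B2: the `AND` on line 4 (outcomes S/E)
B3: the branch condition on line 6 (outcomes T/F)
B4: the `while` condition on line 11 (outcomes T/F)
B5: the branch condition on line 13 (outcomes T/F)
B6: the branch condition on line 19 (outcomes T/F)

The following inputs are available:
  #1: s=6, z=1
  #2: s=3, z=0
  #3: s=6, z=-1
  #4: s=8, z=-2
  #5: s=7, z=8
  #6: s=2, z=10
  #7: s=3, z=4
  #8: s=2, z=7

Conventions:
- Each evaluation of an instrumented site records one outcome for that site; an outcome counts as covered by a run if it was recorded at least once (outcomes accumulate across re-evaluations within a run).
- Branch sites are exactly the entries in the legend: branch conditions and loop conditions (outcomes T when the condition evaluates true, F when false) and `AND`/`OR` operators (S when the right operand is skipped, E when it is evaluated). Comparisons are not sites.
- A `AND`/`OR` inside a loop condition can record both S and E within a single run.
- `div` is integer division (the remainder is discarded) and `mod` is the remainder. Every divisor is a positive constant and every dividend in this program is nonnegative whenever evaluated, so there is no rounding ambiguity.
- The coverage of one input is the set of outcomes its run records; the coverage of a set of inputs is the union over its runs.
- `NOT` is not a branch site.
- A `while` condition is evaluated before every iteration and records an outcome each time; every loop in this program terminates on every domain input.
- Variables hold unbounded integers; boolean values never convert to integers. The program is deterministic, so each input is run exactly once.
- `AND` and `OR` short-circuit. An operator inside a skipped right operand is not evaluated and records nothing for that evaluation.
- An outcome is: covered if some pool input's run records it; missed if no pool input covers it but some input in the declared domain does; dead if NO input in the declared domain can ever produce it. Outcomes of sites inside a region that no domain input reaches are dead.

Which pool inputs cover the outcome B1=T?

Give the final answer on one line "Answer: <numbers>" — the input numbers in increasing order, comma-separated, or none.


input #1 (s=6, z=1): covers B1=T
input #2 (s=3, z=0): misses B1=T
input #3 (s=6, z=-1): covers B1=T
input #4 (s=8, z=-2): covers B1=T
input #5 (s=7, z=8): covers B1=T
input #6 (s=2, z=10): covers B1=T
input #7 (s=3, z=4): misses B1=T
input #8 (s=2, z=7): covers B1=T
Answer: 1, 3, 4, 5, 6, 8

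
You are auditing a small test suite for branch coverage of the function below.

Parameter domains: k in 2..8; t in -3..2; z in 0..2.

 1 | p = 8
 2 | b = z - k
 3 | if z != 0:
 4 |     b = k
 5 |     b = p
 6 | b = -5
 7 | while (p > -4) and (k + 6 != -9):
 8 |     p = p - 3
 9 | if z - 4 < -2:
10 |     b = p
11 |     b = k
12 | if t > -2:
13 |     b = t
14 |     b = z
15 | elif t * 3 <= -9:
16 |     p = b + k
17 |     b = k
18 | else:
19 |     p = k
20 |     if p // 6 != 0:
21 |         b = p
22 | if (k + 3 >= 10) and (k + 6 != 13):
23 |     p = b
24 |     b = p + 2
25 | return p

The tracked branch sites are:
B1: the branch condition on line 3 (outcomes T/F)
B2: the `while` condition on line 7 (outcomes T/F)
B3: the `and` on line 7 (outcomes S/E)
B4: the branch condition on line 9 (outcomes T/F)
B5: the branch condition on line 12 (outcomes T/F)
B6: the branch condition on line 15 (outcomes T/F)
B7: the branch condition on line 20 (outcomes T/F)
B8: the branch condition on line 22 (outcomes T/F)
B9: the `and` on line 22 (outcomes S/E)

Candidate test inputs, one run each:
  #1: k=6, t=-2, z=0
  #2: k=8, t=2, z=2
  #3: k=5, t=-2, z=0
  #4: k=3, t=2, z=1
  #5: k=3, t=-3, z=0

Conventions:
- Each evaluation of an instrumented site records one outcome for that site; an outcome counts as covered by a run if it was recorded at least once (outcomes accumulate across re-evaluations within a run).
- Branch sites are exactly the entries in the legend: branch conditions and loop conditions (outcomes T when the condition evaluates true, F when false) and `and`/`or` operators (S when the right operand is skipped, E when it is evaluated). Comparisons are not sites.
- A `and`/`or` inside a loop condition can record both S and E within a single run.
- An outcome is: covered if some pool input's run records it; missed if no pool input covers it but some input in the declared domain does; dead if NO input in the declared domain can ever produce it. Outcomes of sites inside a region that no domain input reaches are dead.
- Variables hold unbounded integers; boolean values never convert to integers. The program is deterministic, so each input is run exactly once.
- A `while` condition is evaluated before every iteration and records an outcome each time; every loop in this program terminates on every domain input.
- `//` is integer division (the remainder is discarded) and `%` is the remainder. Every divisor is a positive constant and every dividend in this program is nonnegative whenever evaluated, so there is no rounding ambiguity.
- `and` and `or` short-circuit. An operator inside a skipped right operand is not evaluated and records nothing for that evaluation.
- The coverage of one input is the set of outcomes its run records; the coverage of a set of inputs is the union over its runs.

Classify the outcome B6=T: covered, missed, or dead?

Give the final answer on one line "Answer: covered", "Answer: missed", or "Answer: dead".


B6=T is recorded by pool input(s) 5 -> covered
Answer: covered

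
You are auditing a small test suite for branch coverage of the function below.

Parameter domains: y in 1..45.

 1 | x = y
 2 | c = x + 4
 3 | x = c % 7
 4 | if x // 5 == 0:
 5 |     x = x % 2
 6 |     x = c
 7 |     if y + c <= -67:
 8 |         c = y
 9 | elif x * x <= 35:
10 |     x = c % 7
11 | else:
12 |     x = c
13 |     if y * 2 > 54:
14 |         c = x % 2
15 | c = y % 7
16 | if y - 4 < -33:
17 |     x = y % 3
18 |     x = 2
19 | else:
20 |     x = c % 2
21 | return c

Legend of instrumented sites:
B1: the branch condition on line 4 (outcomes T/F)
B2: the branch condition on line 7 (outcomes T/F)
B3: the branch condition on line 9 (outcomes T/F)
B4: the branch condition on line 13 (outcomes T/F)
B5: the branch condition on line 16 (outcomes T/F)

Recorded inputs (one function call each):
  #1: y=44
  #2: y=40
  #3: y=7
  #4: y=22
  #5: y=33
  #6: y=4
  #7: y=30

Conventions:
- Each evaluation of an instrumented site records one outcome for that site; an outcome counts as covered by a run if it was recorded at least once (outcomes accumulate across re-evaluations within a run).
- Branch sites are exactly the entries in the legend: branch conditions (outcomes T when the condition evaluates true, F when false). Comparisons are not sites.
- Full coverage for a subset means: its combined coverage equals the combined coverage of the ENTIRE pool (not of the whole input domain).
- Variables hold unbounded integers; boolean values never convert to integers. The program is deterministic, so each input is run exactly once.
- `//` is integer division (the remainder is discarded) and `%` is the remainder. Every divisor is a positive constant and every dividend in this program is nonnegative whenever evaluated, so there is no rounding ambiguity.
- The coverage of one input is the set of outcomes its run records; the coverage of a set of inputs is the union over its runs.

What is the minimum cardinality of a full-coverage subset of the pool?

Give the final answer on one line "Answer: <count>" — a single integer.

#1 (y=44) -> B1->F, B3->F, B4->T, B5->F; covered: B1=F, B3=F, B4=T, B5=F
#2 (y=40) -> B1->T, B2->F, B5->F; covered: B1=T, B2=F, B5=F
#3 (y=7) -> B1->T, B2->F, B5->F; covered: B1=T, B2=F, B5=F
#4 (y=22) -> B1->F, B3->T, B5->F; covered: B1=F, B3=T, B5=F
#5 (y=33) -> B1->T, B2->F, B5->F; covered: B1=T, B2=F, B5=F
#6 (y=4) -> B1->T, B2->F, B5->F; covered: B1=T, B2=F, B5=F
#7 (y=30) -> B1->F, B3->F, B4->T, B5->F; covered: B1=F, B3=F, B4=T, B5=F
union over all inputs: B1=T, B1=F, B2=F, B3=T, B3=F, B4=T, B5=F (7 outcomes)
every size-1 subset falls short of the 7 outcomes (best: 4/7)
every size-2 subset falls short of the 7 outcomes (best: 6/7)
the canonical winner is {1, 2, 4}: size 3, full 7-outcome coverage, earliest index list among size-3 covers

Answer: 3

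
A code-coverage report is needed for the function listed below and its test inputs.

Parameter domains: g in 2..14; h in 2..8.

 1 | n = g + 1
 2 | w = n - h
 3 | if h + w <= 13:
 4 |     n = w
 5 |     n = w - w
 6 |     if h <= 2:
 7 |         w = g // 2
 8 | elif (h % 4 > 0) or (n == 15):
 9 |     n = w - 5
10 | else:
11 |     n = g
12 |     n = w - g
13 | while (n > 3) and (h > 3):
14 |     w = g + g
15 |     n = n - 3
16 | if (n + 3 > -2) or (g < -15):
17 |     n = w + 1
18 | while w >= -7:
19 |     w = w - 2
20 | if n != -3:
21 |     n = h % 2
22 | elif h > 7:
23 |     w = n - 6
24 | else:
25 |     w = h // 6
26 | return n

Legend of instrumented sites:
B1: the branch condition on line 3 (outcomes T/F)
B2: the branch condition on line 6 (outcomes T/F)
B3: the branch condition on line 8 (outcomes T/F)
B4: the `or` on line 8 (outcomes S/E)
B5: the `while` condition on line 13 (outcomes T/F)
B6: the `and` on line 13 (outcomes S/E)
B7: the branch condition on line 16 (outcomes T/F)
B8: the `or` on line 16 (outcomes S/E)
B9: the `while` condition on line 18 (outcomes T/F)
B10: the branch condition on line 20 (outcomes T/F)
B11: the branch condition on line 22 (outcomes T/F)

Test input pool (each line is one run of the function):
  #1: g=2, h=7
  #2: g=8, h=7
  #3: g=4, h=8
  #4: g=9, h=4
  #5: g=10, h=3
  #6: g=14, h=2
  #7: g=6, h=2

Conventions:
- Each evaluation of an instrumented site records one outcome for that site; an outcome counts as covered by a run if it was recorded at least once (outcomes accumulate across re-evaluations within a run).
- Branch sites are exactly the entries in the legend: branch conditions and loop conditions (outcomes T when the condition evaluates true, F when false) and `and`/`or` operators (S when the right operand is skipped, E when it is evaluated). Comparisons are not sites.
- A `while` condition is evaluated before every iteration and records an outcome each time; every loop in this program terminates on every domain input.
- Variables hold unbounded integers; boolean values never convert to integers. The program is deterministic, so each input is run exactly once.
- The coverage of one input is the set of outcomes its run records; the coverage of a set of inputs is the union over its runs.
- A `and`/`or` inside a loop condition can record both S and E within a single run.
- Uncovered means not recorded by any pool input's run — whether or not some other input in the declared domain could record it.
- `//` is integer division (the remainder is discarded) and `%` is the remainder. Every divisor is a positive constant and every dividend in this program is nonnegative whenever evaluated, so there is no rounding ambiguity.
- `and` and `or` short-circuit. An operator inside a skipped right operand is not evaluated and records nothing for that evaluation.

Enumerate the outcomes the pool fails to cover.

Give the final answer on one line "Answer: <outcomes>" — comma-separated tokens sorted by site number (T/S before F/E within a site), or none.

run #1 (g=2, h=7) runs B1->T, B2->F, B6->S, B5->F, B8->S, B7->T, B9->T, B9->T, B9->F, B10->F, B11->F; records B1=T, B2=F, B5=F, B6=S, B7=T, B8=S, B9=T, B9=F, B10=F, B11=F
run #2 (g=8, h=7) runs B1->T, B2->F, B6->S, B5->F, B8->S, B7->T, B9->T, B9->T, B9->T, B9->T, B9->T, B9->F, B10->T; records B1=T, B2=F, B5=F, B6=S, B7=T, B8=S, B9=T, B9=F, B10=T
run #3 (g=4, h=8) runs B1->T, B2->F, B6->S, B5->F, B8->S, B7->T, B9->T, B9->T, B9->T, B9->F, B10->T; records B1=T, B2=F, B5=F, B6=S, B7=T, B8=S, B9=T, B9=F, B10=T
run #4 (g=9, h=4) runs B1->T, B2->F, B6->S, B5->F, B8->S, B7->T, B9->T, B9->T, B9->T, B9->T, B9->T, B9->T, B9->T, B9->F, ...; records B1=T, B2=F, B5=F, B6=S, B7=T, B8=S, B9=T, B9=F, B10=T
run #5 (g=10, h=3) runs B1->T, B2->F, B6->S, B5->F, B8->S, B7->T, B9->T, B9->T, B9->T, B9->T, B9->T, B9->T, B9->T, B9->T, ...; records B1=T, B2=F, B5=F, B6=S, B7=T, B8=S, B9=T, B9=F, B10=T
run #6 (g=14, h=2) runs B1->F, B4->S, B3->T, B6->E, B5->F, B8->S, B7->T, B9->T, B9->T, B9->T, B9->T, B9->T, B9->T, B9->T, ...; records B1=F, B3=T, B4=S, B5=F, B6=E, B7=T, B8=S, B9=T, B9=F, B10=T
run #7 (g=6, h=2) runs B1->T, B2->T, B6->S, B5->F, B8->S, B7->T, B9->T, B9->T, B9->T, B9->T, B9->T, B9->T, B9->F, B10->T; records B1=T, B2=T, B5=F, B6=S, B7=T, B8=S, B9=T, B9=F, B10=T
union over the pool: B1=T, B1=F, B2=T, B2=F, B3=T, B4=S, B5=F, B6=S, B6=E, B7=T, B8=S, B9=T, B9=F, B10=T, B10=F, B11=F
uncovered (6 of 22): B3=F, B4=E, B5=T, B7=F, B8=E, B11=T

Answer: B3=F, B4=E, B5=T, B7=F, B8=E, B11=T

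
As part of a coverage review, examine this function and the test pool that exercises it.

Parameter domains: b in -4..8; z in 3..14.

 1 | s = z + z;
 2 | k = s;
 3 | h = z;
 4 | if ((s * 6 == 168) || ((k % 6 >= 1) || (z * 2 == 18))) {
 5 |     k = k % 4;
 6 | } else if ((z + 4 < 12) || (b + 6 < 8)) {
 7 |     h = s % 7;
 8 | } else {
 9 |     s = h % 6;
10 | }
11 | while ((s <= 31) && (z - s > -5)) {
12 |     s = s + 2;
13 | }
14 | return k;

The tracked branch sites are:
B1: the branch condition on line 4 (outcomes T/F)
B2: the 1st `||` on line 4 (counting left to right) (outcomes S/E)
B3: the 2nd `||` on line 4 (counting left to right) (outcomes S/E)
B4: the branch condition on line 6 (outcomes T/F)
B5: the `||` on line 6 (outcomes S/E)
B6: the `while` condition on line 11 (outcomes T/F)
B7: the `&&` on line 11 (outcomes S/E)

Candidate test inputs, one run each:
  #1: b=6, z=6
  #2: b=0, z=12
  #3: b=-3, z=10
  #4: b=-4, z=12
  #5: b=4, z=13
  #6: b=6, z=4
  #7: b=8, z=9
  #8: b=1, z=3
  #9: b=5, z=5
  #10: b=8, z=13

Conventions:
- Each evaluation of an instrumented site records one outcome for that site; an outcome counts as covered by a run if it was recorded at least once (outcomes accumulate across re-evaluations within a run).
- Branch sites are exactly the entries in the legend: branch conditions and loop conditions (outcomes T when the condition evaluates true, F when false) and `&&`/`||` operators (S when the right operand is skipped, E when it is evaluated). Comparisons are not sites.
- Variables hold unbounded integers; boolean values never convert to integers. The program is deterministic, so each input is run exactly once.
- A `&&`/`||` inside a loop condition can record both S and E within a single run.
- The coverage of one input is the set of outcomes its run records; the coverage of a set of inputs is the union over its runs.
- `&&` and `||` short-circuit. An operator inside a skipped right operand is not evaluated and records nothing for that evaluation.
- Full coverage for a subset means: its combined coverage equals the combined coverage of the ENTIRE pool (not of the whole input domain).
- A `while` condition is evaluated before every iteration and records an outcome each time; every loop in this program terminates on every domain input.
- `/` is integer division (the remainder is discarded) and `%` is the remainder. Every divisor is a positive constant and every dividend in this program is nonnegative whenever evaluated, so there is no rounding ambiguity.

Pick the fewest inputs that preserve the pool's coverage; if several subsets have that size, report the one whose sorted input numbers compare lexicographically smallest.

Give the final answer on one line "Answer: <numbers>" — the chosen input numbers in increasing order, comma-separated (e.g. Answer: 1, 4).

#1 (b=6, z=6) -> B2->E, B3->E, B1->F, B5->S, B4->T, B7->E, B6->F; covered: B1=F, B2=E, B3=E, B4=T, B5=S, B6=F, B7=E
#2 (b=0, z=12) -> B2->E, B3->E, B1->F, B5->E, B4->T, B7->E, B6->F; covered: B1=F, B2=E, B3=E, B4=T, B5=E, B6=F, B7=E
#3 (b=-3, z=10) -> B2->E, B3->S, B1->T, B7->E, B6->F; covered: B1=T, B2=E, B3=S, B6=F, B7=E
#4 (b=-4, z=12) -> B2->E, B3->E, B1->F, B5->E, B4->T, B7->E, B6->F; covered: B1=F, B2=E, B3=E, B4=T, B5=E, B6=F, B7=E
#5 (b=4, z=13) -> B2->E, B3->S, B1->T, B7->E, B6->F; covered: B1=T, B2=E, B3=S, B6=F, B7=E
#6 (b=6, z=4) -> B2->E, B3->S, B1->T, B7->E, B6->T, B7->E, B6->F; covered: B1=T, B2=E, B3=S, B6=T, B6=F, B7=E
#7 (b=8, z=9) -> B2->E, B3->E, B1->T, B7->E, B6->F; covered: B1=T, B2=E, B3=E, B6=F, B7=E
#8 (b=1, z=3) -> B2->E, B3->E, B1->F, B5->S, B4->T, B7->E, B6->T, B7->E, B6->F; covered: B1=F, B2=E, B3=E, B4=T, B5=S, B6=T, B6=F, B7=E
#9 (b=5, z=5) -> B2->E, B3->S, B1->T, B7->E, B6->F; covered: B1=T, B2=E, B3=S, B6=F, B7=E
#10 (b=8, z=13) -> B2->E, B3->S, B1->T, B7->E, B6->F; covered: B1=T, B2=E, B3=S, B6=F, B7=E
union over all inputs: B1=T, B1=F, B2=E, B3=S, B3=E, B4=T, B5=S, B5=E, B6=T, B6=F, B7=E (11 outcomes)
every size-1 subset falls short of the 11 outcomes (best: 8/11)
every size-2 subset falls short of the 11 outcomes (best: 10/11)
size 3: inputs {1, 2, 6} cover all 11 outcomes, and no lexicographically smaller subset of this size does

Answer: 1, 2, 6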